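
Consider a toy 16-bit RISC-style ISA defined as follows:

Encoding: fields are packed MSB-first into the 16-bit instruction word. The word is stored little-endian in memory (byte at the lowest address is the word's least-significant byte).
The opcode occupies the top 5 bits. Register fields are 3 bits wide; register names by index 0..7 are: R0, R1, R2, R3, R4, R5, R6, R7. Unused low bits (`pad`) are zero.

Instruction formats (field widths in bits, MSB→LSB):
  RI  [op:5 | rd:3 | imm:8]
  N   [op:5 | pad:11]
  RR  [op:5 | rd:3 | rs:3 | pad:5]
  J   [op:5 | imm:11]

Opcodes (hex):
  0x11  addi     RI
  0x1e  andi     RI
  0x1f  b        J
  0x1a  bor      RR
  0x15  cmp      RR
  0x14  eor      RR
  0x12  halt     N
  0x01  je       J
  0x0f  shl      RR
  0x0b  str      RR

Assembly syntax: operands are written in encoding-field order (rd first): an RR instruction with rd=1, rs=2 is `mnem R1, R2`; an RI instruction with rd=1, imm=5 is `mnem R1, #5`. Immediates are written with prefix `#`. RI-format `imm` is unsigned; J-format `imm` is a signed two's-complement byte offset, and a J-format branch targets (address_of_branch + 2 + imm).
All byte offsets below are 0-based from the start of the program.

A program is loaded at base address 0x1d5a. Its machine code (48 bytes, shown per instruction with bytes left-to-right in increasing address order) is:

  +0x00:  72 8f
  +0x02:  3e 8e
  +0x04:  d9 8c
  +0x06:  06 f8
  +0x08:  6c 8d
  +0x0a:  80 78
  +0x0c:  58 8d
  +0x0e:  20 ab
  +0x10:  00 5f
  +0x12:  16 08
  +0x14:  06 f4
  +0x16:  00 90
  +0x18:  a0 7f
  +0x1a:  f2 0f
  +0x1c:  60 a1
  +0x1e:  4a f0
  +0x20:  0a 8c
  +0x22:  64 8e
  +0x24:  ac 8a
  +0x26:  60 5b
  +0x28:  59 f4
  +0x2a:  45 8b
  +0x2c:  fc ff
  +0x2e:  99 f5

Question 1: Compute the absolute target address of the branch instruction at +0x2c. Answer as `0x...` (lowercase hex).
0x1d84

+0x2c: fc ff ⇒ word 0xfffc (little)
  opcode bits[15:11]=0x1f: b/J
  imm: (w>>0)&0x7ff=0x7fc (s11→-4) → #-4
  target = base 0x1d5a + off 0x2c + 2 + imm -4 = 0x1d84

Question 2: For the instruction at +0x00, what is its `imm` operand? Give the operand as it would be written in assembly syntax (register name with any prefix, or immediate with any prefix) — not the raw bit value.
#114

[00] 72 8f → 0x8f72
  op=0x8f72>>11=0x11 ⇒ addi (RI)
  [10:8] rd=7 = R7
  [7:0] imm=114 = #114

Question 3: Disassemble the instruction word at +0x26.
str R3, R3

[26] 60 5b → 0x5b60
  op=0x5b60>>11=0xb ⇒ str (RR)
  rd: (w>>8)&0x7=0x3 → R3
  rs: (w>>5)&0x7=0x3 → R3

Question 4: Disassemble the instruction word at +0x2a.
addi R3, #69

off 0x2a: read 45 8b as little → 0x8b45
  op=0x8b45>>11=0x11 ⇒ addi (RI)
  rd: (w>>8)&0x7=0x3 → R3
  imm: (w>>0)&0xff=0x45 → #69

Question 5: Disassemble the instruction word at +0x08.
+0x08: 6c 8d ⇒ word 0x8d6c (little)
  top 5b → 0x11 → addi [RI]
  rd: (w>>8)&0x7=0x5 → R5
  imm: (w>>0)&0xff=0x6c → #108

addi R5, #108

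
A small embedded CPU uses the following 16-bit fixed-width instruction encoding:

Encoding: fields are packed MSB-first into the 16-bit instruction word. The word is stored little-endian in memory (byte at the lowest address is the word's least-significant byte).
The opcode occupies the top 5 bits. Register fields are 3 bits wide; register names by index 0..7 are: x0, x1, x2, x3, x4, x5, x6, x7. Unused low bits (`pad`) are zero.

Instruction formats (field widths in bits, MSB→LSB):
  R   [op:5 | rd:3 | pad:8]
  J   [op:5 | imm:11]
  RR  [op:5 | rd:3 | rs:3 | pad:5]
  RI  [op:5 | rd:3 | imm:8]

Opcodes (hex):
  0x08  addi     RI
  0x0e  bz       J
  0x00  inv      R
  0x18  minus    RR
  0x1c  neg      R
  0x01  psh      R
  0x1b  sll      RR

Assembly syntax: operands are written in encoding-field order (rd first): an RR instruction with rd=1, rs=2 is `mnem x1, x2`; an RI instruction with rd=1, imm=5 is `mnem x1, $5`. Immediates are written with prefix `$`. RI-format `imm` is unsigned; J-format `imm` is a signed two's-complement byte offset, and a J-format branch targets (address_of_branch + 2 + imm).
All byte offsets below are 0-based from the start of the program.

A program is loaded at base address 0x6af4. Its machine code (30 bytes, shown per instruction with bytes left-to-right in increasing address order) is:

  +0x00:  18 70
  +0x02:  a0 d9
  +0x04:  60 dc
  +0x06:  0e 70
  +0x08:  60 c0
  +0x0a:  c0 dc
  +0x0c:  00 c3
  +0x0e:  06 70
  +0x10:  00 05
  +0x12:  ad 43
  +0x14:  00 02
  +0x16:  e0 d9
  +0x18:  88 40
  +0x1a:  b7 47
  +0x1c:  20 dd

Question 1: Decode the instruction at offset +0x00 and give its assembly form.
bz $24

@+00  little-endian(18 70) = 0x7018
  opcode bits[15:11]=0xe: bz/J
  imm: (w>>0)&0x7ff=0x18 → $24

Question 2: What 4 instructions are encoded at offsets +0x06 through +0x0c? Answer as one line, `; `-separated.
+0x06: 0e 70 ⇒ word 0x700e (little)
  opcode bits[15:11]=0xe: bz/J
  imm@[10:0]=0xe ⇒ $14
+0x08: 60 c0 ⇒ word 0xc060 (little)
  opcode bits[15:11]=0x18: minus/RR
  rd@[10:8]=0x0 ⇒ x0
  rs@[7:5]=0x3 ⇒ x3
+0x0a: c0 dc ⇒ word 0xdcc0 (little)
  opcode bits[15:11]=0x1b: sll/RR
  rd@[10:8]=0x4 ⇒ x4
  rs@[7:5]=0x6 ⇒ x6
+0x0c: 00 c3 ⇒ word 0xc300 (little)
  opcode bits[15:11]=0x18: minus/RR
  rd@[10:8]=0x3 ⇒ x3
  rs@[7:5]=0x0 ⇒ x0

bz $14; minus x0, x3; sll x4, x6; minus x3, x0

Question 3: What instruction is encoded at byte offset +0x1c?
+0x1c: 20 dd ⇒ word 0xdd20 (little)
  op=0xdd20>>11=0x1b ⇒ sll (RR)
  rd: (w>>8)&0x7=0x5 → x5
  rs: (w>>5)&0x7=0x1 → x1

sll x5, x1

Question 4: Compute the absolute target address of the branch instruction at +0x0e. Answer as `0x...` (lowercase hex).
0x6b0a

@+0e  little-endian(06 70) = 0x7006
  top 5b → 0xe → bz [J]
  [10:0] imm=6 = $6
  target = base 0x6af4 + off 0x0e + 2 + imm 6 = 0x6b0a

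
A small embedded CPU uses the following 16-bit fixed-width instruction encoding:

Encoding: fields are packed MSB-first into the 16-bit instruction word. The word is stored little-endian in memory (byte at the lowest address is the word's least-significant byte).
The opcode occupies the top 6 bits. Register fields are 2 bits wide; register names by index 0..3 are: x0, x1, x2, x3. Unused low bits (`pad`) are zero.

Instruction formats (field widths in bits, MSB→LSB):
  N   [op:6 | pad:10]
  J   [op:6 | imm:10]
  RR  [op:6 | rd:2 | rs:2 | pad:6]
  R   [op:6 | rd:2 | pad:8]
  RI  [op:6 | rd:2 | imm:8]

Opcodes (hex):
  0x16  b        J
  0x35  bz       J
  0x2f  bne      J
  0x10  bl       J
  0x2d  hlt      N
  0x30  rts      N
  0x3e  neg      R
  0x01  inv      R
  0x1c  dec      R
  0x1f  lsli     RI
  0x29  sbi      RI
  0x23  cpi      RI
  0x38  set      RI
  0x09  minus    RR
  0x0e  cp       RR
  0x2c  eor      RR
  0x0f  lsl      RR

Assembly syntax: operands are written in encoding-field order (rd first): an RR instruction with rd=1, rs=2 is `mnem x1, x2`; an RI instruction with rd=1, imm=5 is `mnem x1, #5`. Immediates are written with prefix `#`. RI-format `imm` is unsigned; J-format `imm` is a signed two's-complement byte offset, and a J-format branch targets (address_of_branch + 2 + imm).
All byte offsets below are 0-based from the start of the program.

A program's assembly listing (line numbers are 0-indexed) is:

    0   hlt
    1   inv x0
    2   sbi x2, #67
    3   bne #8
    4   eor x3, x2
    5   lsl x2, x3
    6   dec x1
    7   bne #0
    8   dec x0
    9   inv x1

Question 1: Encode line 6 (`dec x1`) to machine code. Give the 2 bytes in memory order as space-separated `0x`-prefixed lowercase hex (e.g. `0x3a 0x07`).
L6: dec op=0x1c:6|rd=1:2|pad=0:8 ⇒ 0x7100 ⇒ little 00 71

0x00 0x71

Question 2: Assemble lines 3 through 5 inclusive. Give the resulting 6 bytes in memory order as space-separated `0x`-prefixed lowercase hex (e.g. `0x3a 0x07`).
line 3 (bne): pack op=0x2f:6|imm=8:10 = 0xbc08; little→ 08 bc
line 4 (eor): pack op=0x2c:6|rd=3:2|rs=2:2|pad=0:6 = 0xb380; little→ 80 b3
line 5 (lsl): pack op=0xf:6|rd=2:2|rs=3:2|pad=0:6 = 0x3ec0; little→ c0 3e

0x08 0xbc 0x80 0xb3 0xc0 0x3e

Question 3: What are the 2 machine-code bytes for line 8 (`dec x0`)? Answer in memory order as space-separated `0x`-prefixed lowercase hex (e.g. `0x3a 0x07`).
0x00 0x70

L8: dec op=0x1c:6|rd=0:2|pad=0:8 ⇒ 0x7000 ⇒ little 00 70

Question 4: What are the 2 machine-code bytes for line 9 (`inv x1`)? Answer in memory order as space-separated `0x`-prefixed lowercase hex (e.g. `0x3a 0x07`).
9. inv fields op=0x1:6|rd=1:2|pad=0:8 → word 0500h → 00 05

0x00 0x05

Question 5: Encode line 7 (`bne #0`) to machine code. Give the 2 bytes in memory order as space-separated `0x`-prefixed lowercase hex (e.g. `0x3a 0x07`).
0x00 0xbc

L7: bne op=0x2f:6|imm=0:10 ⇒ 0xbc00 ⇒ little 00 bc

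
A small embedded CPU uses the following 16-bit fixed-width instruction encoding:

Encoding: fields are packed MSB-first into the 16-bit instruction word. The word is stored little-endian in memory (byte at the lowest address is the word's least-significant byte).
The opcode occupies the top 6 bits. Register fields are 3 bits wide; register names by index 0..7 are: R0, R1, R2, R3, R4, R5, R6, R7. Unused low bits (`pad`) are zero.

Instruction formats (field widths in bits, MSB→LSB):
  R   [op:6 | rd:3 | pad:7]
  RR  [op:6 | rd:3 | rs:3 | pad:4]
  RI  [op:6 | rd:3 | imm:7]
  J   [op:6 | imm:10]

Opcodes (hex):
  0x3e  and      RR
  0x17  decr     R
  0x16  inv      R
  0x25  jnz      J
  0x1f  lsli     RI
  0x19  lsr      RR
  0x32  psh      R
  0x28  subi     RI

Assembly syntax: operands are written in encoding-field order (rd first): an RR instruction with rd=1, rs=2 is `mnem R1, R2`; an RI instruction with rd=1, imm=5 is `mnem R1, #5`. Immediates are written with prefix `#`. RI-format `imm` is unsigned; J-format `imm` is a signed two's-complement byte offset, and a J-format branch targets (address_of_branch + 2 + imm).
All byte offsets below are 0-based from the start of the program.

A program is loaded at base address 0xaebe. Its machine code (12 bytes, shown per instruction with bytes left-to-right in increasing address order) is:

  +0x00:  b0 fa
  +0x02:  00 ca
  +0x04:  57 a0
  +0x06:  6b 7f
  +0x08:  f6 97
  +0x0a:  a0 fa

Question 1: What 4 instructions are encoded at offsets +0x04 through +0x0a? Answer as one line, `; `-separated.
subi R0, #87; lsli R6, #107; jnz #-10; and R5, R2

off 0x04: read 57 a0 as little → 0xa057
  opcode bits[15:10]=0x28: subi/RI
  rd@[9:7]=0x0 ⇒ R0
  imm@[6:0]=0x57 ⇒ #87
off 0x06: read 6b 7f as little → 0x7f6b
  opcode bits[15:10]=0x1f: lsli/RI
  rd@[9:7]=0x6 ⇒ R6
  imm@[6:0]=0x6b ⇒ #107
off 0x08: read f6 97 as little → 0x97f6
  opcode bits[15:10]=0x25: jnz/J
  imm@[9:0]=0x3f6 (s10→-10) ⇒ #-10
off 0x0a: read a0 fa as little → 0xfaa0
  opcode bits[15:10]=0x3e: and/RR
  rd@[9:7]=0x5 ⇒ R5
  rs@[6:4]=0x2 ⇒ R2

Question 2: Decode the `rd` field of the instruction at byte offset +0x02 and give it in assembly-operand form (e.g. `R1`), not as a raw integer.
R4

@+02  little-endian(00 ca) = 0xca00
  top 6b → 0x32 → psh [R]
  [9:7] rd=4 = R4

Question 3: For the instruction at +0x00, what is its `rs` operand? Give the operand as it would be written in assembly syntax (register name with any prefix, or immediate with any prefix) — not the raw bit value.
@+00  little-endian(b0 fa) = 0xfab0
  top 6b → 0x3e → and [RR]
  [9:7] rd=5 = R5
  [6:4] rs=3 = R3

R3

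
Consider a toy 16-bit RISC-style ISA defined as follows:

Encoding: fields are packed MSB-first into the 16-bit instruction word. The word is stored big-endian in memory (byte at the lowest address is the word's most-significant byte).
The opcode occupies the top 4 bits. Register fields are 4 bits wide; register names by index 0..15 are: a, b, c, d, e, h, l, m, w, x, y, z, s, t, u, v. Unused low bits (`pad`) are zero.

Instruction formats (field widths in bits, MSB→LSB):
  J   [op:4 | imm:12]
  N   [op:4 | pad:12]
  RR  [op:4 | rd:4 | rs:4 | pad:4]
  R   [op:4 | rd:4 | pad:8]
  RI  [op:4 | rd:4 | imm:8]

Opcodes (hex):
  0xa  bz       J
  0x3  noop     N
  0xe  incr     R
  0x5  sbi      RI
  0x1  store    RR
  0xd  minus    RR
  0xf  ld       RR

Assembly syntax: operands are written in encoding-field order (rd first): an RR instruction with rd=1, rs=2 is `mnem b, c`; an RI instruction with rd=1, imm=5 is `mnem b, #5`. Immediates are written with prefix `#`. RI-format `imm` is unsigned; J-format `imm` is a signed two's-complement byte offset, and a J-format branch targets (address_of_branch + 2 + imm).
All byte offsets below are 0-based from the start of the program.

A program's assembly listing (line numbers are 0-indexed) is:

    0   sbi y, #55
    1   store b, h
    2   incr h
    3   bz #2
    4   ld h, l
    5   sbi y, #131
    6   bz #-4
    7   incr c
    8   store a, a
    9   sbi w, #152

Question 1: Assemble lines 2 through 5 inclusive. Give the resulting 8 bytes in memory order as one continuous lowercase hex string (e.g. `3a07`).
e500a002f5605a83

line 2 (incr): pack op=0xe:4|rd=5:4|pad=0:8 = 0xe500; big→ e5 00
line 3 (bz): pack op=0xa:4|imm=2:12 = 0xa002; big→ a0 02
line 4 (ld): pack op=0xf:4|rd=5:4|rs=6:4|pad=0:4 = 0xf560; big→ f5 60
line 5 (sbi): pack op=0x5:4|rd=10:4|imm=131:8 = 0x5a83; big→ 5a 83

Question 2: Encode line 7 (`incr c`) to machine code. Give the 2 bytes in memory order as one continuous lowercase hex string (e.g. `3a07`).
e200

L7: incr op=0xe:4|rd=2:4|pad=0:8 ⇒ 0xe200 ⇒ big e2 00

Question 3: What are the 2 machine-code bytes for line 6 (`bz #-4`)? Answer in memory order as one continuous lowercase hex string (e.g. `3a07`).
affc

line 6 (bz): pack op=0xa:4|imm=-4:12 = 0xaffc; big→ af fc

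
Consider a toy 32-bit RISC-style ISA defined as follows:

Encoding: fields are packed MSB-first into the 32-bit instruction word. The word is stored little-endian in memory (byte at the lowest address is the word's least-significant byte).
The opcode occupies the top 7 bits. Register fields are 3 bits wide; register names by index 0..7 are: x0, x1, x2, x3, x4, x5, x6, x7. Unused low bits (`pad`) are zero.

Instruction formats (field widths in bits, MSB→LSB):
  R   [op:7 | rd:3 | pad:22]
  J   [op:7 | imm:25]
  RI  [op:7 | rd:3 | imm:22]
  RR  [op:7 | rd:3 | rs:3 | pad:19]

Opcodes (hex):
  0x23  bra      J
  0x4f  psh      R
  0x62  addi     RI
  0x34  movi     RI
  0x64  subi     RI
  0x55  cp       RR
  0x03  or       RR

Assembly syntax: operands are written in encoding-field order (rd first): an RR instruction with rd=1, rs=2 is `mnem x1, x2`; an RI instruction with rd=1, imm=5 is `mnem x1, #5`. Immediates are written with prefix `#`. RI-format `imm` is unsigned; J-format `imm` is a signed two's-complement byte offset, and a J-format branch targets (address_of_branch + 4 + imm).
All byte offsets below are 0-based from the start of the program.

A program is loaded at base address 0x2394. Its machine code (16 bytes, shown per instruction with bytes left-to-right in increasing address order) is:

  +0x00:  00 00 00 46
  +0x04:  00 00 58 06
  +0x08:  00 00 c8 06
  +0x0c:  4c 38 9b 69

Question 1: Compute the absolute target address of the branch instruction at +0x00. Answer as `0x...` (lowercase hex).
+0x00: 00 00 00 46 ⇒ word 0x46000000 (little)
  top 7b → 0x23 → bra [J]
  [24:0] imm=0 = #0
  target = base 0x2394 + off 0x00 + 4 + imm 0 = 0x2398

0x2398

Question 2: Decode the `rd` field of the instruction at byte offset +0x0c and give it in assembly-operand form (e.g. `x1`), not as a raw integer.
off 0x0c: read 4c 38 9b 69 as little → 0x699b384c
  opcode bits[31:25]=0x34: movi/RI
  rd: (w>>22)&0x7=0x6 → x6
  imm: (w>>0)&0x3fffff=0x1b384c → #1783884

x6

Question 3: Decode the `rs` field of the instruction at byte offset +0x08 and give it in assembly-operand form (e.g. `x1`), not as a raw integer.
x1

off 0x08: read 00 00 c8 06 as little → 0x06c80000
  opcode bits[31:25]=0x3: or/RR
  [24:22] rd=3 = x3
  [21:19] rs=1 = x1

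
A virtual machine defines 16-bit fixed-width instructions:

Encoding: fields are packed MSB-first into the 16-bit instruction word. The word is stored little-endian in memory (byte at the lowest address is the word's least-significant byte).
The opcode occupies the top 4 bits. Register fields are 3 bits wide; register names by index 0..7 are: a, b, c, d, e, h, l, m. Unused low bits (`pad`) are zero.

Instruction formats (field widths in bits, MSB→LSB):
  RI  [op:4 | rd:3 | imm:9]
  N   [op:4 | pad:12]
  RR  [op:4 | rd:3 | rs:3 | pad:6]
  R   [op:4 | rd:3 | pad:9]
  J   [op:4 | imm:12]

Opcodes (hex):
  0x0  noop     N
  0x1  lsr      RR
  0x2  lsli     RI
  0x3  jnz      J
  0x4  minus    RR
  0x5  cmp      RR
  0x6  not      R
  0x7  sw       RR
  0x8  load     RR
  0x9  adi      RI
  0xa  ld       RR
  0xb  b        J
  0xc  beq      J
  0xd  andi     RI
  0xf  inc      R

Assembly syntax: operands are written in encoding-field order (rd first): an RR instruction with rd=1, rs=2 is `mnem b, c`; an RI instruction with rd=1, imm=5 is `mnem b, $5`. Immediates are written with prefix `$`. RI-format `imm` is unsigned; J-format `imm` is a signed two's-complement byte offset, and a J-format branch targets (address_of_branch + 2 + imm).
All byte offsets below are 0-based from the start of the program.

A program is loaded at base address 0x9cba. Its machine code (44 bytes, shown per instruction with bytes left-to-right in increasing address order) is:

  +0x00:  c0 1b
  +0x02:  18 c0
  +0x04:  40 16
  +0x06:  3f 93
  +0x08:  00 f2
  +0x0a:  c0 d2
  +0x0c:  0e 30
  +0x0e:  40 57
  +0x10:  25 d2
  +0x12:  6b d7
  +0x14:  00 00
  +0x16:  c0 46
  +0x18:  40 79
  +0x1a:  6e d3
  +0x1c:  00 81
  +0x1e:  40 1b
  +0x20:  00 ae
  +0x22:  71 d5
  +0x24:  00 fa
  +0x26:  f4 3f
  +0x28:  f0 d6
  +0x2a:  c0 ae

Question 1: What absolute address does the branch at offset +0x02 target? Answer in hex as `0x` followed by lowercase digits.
[02] 18 c0 → 0xc018
  op=0xc018>>12=0xc ⇒ beq (J)
  [11:0] imm=24 = $24
  target = base 0x9cba + off 0x02 + 2 + imm 24 = 0x9cd6

0x9cd6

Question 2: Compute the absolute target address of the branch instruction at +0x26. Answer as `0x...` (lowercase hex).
0x9cd6

+0x26: f4 3f ⇒ word 0x3ff4 (little)
  top 4b → 0x3 → jnz [J]
  [11:0] imm=4084 (s12→-12) = $-12
  target = base 0x9cba + off 0x26 + 2 + imm -12 = 0x9cd6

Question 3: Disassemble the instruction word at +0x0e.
+0x0e: 40 57 ⇒ word 0x5740 (little)
  op=0x5740>>12=0x5 ⇒ cmp (RR)
  rd@[11:9]=0x3 ⇒ d
  rs@[8:6]=0x5 ⇒ h

cmp d, h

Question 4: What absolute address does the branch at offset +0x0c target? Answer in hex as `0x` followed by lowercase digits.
[0c] 0e 30 → 0x300e
  top 4b → 0x3 → jnz [J]
  imm: (w>>0)&0xfff=0xe → $14
  target = base 0x9cba + off 0x0c + 2 + imm 14 = 0x9cd6

0x9cd6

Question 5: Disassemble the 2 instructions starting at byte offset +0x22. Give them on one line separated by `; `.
+0x22: 71 d5 ⇒ word 0xd571 (little)
  opcode bits[15:12]=0xd: andi/RI
  rd@[11:9]=0x2 ⇒ c
  imm@[8:0]=0x171 ⇒ $369
+0x24: 00 fa ⇒ word 0xfa00 (little)
  opcode bits[15:12]=0xf: inc/R
  rd@[11:9]=0x5 ⇒ h

andi c, $369; inc h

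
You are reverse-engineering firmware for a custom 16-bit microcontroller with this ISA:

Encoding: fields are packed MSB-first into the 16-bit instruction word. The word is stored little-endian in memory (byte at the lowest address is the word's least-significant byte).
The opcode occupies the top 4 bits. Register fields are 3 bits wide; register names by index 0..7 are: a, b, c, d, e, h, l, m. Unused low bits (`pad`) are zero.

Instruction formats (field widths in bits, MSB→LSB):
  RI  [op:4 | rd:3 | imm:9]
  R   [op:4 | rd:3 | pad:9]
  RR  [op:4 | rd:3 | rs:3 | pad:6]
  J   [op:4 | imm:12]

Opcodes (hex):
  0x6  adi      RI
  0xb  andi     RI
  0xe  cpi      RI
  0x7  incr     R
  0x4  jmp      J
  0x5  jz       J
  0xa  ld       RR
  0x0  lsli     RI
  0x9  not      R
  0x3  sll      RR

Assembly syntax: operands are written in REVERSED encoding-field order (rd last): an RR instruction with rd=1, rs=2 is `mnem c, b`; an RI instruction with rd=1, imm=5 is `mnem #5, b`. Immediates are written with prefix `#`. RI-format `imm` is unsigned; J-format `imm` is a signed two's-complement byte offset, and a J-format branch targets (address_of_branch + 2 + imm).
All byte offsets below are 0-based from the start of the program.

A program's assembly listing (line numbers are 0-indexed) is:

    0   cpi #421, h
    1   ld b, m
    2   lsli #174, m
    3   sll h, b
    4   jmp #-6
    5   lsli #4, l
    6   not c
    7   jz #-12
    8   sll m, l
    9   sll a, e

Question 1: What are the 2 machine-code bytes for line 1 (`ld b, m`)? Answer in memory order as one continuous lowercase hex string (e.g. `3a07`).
40ae

L1: ld op=0xa:4|rd=7:3|rs=1:3|pad=0:6 ⇒ 0xae40 ⇒ little 40 ae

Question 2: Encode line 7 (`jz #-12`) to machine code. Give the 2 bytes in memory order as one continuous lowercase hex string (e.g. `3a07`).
line 7 (jz): pack op=0x5:4|imm=-12:12 = 0x5ff4; little→ f4 5f

f45f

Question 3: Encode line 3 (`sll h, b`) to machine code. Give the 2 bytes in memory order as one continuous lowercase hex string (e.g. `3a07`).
4033

3. sll fields op=0x3:4|rd=1:3|rs=5:3|pad=0:6 → word 3340h → 40 33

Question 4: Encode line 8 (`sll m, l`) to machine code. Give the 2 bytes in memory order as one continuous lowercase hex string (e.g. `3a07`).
8. sll fields op=0x3:4|rd=6:3|rs=7:3|pad=0:6 → word 3dc0h → c0 3d

c03d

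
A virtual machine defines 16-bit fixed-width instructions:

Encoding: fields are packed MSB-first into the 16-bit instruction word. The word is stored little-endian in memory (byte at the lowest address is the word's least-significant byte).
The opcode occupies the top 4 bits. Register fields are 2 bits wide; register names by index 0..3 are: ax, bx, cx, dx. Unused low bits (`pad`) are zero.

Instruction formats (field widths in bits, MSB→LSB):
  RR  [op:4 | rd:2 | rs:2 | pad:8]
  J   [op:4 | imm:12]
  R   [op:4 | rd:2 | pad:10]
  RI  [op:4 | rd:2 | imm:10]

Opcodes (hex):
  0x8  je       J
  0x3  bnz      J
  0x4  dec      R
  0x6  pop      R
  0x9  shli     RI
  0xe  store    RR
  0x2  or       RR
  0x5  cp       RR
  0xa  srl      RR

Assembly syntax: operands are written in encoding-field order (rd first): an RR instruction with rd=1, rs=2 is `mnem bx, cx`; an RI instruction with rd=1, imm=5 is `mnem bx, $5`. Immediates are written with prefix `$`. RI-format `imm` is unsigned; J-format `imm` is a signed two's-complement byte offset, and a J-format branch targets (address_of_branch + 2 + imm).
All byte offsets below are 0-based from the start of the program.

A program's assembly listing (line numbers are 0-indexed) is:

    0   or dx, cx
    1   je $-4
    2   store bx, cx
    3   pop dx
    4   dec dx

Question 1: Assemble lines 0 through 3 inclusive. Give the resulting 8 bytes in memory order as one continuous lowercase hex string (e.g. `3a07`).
0. or fields op=0x2:4|rd=3:2|rs=2:2|pad=0:8 → word 2e00h → 00 2e
1. je fields op=0x8:4|imm=-4:12 → word 8ffch → fc 8f
2. store fields op=0xe:4|rd=1:2|rs=2:2|pad=0:8 → word e600h → 00 e6
3. pop fields op=0x6:4|rd=3:2|pad=0:10 → word 6c00h → 00 6c

002efc8f00e6006c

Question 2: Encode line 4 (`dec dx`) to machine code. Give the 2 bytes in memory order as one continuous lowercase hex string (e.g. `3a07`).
line 4 (dec): pack op=0x4:4|rd=3:2|pad=0:10 = 0x4c00; little→ 00 4c

004c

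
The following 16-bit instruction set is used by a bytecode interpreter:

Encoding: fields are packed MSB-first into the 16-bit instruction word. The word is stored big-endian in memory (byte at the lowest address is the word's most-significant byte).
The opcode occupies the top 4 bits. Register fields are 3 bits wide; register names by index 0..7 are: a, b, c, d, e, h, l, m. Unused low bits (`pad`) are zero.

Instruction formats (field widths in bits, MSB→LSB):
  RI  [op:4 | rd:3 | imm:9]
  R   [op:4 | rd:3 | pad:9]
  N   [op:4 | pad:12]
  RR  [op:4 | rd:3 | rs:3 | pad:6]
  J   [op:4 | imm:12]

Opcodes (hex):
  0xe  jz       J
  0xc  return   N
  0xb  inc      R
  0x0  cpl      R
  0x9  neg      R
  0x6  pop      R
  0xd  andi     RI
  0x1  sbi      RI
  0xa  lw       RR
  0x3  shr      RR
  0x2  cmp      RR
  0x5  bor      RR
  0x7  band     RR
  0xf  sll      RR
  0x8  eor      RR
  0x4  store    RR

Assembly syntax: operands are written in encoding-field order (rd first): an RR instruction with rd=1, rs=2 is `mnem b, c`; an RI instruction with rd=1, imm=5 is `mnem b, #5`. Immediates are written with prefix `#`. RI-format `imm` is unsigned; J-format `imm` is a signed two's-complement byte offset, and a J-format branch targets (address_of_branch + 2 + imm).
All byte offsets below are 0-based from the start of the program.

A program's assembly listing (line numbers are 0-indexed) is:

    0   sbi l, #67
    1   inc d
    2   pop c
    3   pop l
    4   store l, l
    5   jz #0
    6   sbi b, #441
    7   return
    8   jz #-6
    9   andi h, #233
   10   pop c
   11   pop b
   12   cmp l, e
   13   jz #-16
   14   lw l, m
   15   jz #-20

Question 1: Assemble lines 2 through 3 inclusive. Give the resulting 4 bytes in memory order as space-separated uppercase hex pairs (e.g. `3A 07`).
64 00 6C 00

2. pop fields op=0x6:4|rd=2:3|pad=0:9 → word 6400h → 64 00
3. pop fields op=0x6:4|rd=6:3|pad=0:9 → word 6c00h → 6c 00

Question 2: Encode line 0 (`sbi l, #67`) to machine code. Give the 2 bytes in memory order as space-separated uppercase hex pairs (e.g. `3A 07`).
line 0 (sbi): pack op=0x1:4|rd=6:3|imm=67:9 = 0x1c43; big→ 1c 43

1C 43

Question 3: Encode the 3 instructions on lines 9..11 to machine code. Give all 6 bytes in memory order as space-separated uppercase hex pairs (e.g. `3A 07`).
DA E9 64 00 62 00

L9: andi op=0xd:4|rd=5:3|imm=233:9 ⇒ 0xdae9 ⇒ big da e9
L10: pop op=0x6:4|rd=2:3|pad=0:9 ⇒ 0x6400 ⇒ big 64 00
L11: pop op=0x6:4|rd=1:3|pad=0:9 ⇒ 0x6200 ⇒ big 62 00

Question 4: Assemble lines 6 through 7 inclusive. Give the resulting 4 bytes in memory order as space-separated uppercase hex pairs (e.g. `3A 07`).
6. sbi fields op=0x1:4|rd=1:3|imm=441:9 → word 13b9h → 13 b9
7. return fields op=0xc:4|pad=0:12 → word c000h → c0 00

13 B9 C0 00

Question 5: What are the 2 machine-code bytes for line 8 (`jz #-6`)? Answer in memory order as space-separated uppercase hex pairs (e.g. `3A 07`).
EF FA

8. jz fields op=0xe:4|imm=-6:12 → word effah → ef fa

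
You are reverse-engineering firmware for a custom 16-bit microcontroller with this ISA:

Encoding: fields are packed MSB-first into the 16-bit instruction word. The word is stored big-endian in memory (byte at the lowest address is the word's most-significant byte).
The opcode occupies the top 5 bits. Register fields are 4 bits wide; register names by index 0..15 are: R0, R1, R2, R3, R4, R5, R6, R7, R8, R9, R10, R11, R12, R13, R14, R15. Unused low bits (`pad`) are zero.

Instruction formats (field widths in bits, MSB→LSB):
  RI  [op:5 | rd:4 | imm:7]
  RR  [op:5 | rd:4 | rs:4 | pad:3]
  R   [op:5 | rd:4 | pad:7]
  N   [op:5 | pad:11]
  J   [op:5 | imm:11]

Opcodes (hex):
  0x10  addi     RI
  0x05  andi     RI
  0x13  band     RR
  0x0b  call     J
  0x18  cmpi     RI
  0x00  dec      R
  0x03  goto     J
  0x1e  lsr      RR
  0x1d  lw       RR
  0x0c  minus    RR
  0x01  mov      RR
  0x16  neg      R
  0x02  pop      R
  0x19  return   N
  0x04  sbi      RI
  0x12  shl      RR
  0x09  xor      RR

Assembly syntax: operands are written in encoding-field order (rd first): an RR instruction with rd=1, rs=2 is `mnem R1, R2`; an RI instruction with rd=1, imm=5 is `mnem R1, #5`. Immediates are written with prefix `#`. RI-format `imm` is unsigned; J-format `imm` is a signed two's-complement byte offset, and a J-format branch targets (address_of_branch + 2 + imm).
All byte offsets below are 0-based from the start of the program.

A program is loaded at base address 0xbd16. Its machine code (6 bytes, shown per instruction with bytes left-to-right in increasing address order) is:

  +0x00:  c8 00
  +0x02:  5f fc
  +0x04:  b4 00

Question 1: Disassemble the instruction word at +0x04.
neg R8

off 0x04: read b4 00 as big → 0xb400
  top 5b → 0x16 → neg [R]
  rd: (w>>7)&0xf=0x8 → R8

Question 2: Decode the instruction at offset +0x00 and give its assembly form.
[00] c8 00 → 0xc800
  top 5b → 0x19 → return [N]

return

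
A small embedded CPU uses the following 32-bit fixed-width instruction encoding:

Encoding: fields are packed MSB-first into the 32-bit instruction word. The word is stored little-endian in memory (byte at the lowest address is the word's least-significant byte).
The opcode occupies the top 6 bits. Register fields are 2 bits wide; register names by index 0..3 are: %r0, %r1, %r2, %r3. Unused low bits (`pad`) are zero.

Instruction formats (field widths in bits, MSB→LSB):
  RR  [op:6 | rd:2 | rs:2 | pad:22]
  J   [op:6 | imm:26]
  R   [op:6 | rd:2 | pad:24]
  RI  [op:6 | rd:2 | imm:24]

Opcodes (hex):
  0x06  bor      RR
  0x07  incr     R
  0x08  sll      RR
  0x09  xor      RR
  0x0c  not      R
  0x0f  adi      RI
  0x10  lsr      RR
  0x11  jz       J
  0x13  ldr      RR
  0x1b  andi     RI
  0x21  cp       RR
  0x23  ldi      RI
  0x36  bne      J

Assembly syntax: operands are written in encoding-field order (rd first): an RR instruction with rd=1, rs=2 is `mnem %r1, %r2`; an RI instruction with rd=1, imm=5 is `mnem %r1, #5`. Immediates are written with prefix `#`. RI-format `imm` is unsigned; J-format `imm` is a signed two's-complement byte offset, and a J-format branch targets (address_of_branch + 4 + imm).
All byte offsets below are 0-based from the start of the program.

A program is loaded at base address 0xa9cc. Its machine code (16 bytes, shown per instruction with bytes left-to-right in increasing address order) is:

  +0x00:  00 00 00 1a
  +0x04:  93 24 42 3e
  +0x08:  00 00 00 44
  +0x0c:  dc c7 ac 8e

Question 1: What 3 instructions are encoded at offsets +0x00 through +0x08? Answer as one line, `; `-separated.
bor %r2, %r0; adi %r2, #4334739; jz #0

[00] 00 00 00 1a → 0x1a000000
  opcode bits[31:26]=0x6: bor/RR
  [25:24] rd=2 = %r2
  [23:22] rs=0 = %r0
[04] 93 24 42 3e → 0x3e422493
  opcode bits[31:26]=0xf: adi/RI
  [25:24] rd=2 = %r2
  [23:0] imm=4334739 = #4334739
[08] 00 00 00 44 → 0x44000000
  opcode bits[31:26]=0x11: jz/J
  [25:0] imm=0 = #0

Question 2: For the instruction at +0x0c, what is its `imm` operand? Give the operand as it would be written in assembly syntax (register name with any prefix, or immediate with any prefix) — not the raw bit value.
#11323356

@+0c  little-endian(dc c7 ac 8e) = 0x8eacc7dc
  top 6b → 0x23 → ldi [RI]
  rd: (w>>24)&0x3=0x2 → %r2
  imm: (w>>0)&0xffffff=0xacc7dc → #11323356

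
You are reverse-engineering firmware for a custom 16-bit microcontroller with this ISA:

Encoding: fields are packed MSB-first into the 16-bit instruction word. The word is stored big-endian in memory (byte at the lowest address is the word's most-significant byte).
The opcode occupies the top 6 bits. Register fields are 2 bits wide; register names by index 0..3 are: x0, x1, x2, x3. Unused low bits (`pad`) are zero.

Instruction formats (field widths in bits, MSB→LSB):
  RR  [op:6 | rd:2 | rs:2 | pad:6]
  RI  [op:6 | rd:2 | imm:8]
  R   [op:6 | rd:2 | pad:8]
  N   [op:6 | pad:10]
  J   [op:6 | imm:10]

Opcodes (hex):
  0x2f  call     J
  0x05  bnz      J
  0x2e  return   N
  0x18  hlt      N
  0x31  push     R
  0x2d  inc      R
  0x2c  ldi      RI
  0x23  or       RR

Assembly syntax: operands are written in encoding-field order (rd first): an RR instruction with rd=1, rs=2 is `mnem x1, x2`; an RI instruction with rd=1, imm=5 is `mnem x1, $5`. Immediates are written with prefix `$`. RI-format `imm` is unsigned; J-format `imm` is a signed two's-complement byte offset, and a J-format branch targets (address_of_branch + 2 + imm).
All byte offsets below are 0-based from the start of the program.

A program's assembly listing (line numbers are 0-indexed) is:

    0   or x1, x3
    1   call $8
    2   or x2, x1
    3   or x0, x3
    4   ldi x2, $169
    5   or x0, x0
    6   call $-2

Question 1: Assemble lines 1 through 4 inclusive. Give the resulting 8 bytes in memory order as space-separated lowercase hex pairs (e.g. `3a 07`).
bc 08 8e 40 8c c0 b2 a9

L1: call op=0x2f:6|imm=8:10 ⇒ 0xbc08 ⇒ big bc 08
L2: or op=0x23:6|rd=2:2|rs=1:2|pad=0:6 ⇒ 0x8e40 ⇒ big 8e 40
L3: or op=0x23:6|rd=0:2|rs=3:2|pad=0:6 ⇒ 0x8cc0 ⇒ big 8c c0
L4: ldi op=0x2c:6|rd=2:2|imm=169:8 ⇒ 0xb2a9 ⇒ big b2 a9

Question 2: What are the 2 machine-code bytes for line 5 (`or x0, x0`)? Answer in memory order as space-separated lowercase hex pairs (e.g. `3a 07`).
8c 00

L5: or op=0x23:6|rd=0:2|rs=0:2|pad=0:6 ⇒ 0x8c00 ⇒ big 8c 00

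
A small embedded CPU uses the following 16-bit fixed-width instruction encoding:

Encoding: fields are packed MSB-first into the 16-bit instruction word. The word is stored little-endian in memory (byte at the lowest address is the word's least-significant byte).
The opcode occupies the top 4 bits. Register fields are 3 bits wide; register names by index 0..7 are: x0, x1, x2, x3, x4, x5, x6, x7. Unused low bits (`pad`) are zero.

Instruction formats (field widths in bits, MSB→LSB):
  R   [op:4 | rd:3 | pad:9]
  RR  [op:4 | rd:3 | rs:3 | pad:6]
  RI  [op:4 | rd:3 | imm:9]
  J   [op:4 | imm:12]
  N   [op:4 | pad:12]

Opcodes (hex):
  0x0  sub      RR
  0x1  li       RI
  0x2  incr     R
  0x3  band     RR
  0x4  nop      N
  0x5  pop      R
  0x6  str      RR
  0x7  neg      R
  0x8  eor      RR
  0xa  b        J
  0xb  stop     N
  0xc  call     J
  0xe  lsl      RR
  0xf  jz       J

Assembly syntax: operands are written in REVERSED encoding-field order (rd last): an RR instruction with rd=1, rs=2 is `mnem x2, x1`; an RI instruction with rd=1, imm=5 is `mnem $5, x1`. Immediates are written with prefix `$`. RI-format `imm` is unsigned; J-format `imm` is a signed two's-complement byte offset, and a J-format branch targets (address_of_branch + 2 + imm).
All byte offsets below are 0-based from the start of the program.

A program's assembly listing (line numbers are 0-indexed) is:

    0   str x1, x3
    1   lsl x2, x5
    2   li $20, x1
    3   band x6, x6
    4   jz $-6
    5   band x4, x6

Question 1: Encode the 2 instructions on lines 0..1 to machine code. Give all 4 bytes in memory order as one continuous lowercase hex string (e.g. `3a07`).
L0: str op=0x6:4|rd=3:3|rs=1:3|pad=0:6 ⇒ 0x6640 ⇒ little 40 66
L1: lsl op=0xe:4|rd=5:3|rs=2:3|pad=0:6 ⇒ 0xea80 ⇒ little 80 ea

406680ea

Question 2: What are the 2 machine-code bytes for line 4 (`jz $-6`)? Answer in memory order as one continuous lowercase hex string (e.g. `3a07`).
4. jz fields op=0xf:4|imm=-6:12 → word fffah → fa ff

faff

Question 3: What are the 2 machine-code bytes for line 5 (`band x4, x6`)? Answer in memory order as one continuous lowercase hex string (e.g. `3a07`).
003d

5. band fields op=0x3:4|rd=6:3|rs=4:3|pad=0:6 → word 3d00h → 00 3d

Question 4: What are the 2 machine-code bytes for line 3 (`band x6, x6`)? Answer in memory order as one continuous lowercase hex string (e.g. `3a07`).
L3: band op=0x3:4|rd=6:3|rs=6:3|pad=0:6 ⇒ 0x3d80 ⇒ little 80 3d

803d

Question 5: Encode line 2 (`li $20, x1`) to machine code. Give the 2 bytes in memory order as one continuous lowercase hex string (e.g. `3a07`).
L2: li op=0x1:4|rd=1:3|imm=20:9 ⇒ 0x1214 ⇒ little 14 12

1412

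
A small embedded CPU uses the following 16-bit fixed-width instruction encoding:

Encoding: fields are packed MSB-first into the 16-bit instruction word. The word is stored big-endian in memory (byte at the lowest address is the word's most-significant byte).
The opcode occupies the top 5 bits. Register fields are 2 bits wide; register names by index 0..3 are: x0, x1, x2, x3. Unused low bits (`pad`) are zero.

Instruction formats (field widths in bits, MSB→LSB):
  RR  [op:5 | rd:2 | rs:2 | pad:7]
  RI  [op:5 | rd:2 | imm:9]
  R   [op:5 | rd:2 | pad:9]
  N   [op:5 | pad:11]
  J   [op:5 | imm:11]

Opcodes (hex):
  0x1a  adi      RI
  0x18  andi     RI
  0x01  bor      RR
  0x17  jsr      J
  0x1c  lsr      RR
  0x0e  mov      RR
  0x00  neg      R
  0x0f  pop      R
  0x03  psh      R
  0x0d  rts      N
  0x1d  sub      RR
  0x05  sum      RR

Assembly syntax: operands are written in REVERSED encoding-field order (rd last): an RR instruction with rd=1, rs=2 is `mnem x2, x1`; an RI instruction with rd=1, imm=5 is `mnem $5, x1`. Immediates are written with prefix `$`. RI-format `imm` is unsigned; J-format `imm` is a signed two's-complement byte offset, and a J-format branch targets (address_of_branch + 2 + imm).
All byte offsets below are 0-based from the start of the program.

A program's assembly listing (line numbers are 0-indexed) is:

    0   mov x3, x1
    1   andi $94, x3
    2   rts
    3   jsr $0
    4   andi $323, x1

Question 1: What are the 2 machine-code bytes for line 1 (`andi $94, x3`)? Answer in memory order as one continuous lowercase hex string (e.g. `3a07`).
L1: andi op=0x18:5|rd=3:2|imm=94:9 ⇒ 0xc65e ⇒ big c6 5e

c65e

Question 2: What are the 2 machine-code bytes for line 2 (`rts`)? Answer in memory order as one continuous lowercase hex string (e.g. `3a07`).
6800

line 2 (rts): pack op=0xd:5|pad=0:11 = 0x6800; big→ 68 00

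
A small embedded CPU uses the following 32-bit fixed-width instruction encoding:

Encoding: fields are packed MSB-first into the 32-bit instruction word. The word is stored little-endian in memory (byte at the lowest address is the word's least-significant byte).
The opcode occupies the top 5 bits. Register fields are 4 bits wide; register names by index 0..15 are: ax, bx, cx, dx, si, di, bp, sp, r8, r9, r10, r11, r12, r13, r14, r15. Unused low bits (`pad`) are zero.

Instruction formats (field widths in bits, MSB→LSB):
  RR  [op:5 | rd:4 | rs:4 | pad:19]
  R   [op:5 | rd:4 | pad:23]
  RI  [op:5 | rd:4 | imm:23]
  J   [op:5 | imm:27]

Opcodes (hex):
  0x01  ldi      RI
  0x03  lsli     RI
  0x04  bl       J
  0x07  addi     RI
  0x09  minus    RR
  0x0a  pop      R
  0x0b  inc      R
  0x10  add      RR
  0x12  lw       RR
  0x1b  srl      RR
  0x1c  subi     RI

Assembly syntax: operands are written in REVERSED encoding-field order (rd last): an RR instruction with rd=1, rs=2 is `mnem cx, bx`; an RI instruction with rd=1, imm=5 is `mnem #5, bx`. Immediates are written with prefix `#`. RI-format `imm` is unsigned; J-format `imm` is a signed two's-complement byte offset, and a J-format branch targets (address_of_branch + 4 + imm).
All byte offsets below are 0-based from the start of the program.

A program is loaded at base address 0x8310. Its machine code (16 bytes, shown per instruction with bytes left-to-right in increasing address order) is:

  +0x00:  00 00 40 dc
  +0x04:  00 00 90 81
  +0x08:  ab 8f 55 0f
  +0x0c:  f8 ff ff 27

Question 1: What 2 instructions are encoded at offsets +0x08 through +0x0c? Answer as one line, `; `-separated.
ldi #5607339, r14; bl #-8

off 0x08: read ab 8f 55 0f as little → 0x0f558fab
  opcode bits[31:27]=0x1: ldi/RI
  rd@[26:23]=0xe ⇒ r14
  imm@[22:0]=0x558fab ⇒ #5607339
off 0x0c: read f8 ff ff 27 as little → 0x27fffff8
  opcode bits[31:27]=0x4: bl/J
  imm@[26:0]=0x7fffff8 (s27→-8) ⇒ #-8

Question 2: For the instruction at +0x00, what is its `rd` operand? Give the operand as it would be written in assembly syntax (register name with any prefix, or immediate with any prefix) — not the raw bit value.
r8

off 0x00: read 00 00 40 dc as little → 0xdc400000
  opcode bits[31:27]=0x1b: srl/RR
  rd: (w>>23)&0xf=0x8 → r8
  rs: (w>>19)&0xf=0x8 → r8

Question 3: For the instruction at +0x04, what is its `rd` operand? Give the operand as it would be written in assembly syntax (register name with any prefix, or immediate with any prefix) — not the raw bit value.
dx

[04] 00 00 90 81 → 0x81900000
  top 5b → 0x10 → add [RR]
  [26:23] rd=3 = dx
  [22:19] rs=2 = cx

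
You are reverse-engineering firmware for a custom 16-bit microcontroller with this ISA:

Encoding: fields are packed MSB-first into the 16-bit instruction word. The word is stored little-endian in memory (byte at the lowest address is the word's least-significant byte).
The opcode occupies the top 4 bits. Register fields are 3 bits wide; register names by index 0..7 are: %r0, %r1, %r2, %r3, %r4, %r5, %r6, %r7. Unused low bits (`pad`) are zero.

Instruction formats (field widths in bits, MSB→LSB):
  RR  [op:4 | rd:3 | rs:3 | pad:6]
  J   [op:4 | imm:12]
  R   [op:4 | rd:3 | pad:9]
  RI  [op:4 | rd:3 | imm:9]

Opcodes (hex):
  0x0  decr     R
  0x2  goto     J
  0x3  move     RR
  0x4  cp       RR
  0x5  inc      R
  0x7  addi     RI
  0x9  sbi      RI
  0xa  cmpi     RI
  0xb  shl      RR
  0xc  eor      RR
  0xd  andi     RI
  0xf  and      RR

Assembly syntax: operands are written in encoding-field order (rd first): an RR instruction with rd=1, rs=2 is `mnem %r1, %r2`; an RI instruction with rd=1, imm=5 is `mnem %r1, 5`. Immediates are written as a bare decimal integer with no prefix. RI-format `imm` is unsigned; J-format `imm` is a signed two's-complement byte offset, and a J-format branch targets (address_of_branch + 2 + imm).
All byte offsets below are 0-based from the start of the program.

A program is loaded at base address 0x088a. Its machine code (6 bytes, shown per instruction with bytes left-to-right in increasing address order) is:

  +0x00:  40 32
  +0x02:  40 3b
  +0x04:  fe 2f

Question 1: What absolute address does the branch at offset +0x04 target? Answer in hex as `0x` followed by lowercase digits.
0x088e

off 0x04: read fe 2f as little → 0x2ffe
  op=0x2ffe>>12=0x2 ⇒ goto (J)
  imm@[11:0]=0xffe (s12→-2) ⇒ -2
  target = base 0x088a + off 0x04 + 2 + imm -2 = 0x088e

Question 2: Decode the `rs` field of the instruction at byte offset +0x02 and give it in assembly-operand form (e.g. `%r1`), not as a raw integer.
off 0x02: read 40 3b as little → 0x3b40
  top 4b → 0x3 → move [RR]
  [11:9] rd=5 = %r5
  [8:6] rs=5 = %r5

%r5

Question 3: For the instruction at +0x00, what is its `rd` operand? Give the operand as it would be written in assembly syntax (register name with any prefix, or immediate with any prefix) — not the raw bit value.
off 0x00: read 40 32 as little → 0x3240
  op=0x3240>>12=0x3 ⇒ move (RR)
  [11:9] rd=1 = %r1
  [8:6] rs=1 = %r1

%r1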